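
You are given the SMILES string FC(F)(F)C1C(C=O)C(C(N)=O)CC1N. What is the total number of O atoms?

Scan the SMILES for O atoms (remember two-letter symbols like Cl and Br are single atoms).
Oxygen count: 2.

2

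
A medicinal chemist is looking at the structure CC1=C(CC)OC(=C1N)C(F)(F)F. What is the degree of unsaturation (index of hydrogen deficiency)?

Molecular formula: C8H10F3NO.
DoU = (2C + 2 + N − H − X) / 2, where X is the halogen count and O/S are ignored.
    = (2·8 + 2 + 1 − 10 − 3) / 2 = 6 / 2 = 3.

3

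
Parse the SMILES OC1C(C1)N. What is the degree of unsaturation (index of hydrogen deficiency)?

Molecular formula: C3H7NO.
DoU = (2C + 2 + N − H − X) / 2, where X is the halogen count and O/S are ignored.
    = (2·3 + 2 + 1 − 7 − 0) / 2 = 2 / 2 = 1.

1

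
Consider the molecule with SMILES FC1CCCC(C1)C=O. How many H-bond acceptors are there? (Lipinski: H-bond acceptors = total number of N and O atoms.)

N atoms: 0; O atoms: 1.
Lipinski HBA = 0 + 1 = 1.

1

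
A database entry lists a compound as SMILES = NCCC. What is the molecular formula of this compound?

Walk through each heavy atom and fill implicit hydrogens from standard valence (C 4, N 3, O 2, S 2, halogen 1):
  atom 1: N, bond orders sum to 1 (valence 3) → 2 H
  atom 2: C, bond orders sum to 2 (valence 4) → 2 H
  atom 3: C, bond orders sum to 2 (valence 4) → 2 H
  atom 4: C, bond orders sum to 1 (valence 4) → 3 H
Totals → C:3, H:9, N:1.
In Hill order: C3H9N.

C3H9N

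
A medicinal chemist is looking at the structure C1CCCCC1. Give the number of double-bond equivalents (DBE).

1

Molecular formula: C6H12.
DoU = (2C + 2 + N − H − X) / 2, where X is the halogen count and O/S are ignored.
    = (2·6 + 2 + 0 − 12 − 0) / 2 = 2 / 2 = 1.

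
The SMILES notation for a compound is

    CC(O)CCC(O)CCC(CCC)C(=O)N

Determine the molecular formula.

Walk through each heavy atom and fill implicit hydrogens from standard valence (C 4, N 3, O 2, S 2, halogen 1):
  atom 1: C, bond orders sum to 1 (valence 4) → 3 H
  atom 2: C, bond orders sum to 3 (valence 4) → 1 H
  atom 3: O, bond orders sum to 1 (valence 2) → 1 H
  atom 4: C, bond orders sum to 2 (valence 4) → 2 H
  atom 5: C, bond orders sum to 2 (valence 4) → 2 H
  atom 6: C, bond orders sum to 3 (valence 4) → 1 H
  atom 7: O, bond orders sum to 1 (valence 2) → 1 H
  atom 8: C, bond orders sum to 2 (valence 4) → 2 H
  atom 9: C, bond orders sum to 2 (valence 4) → 2 H
  atom 10: C, bond orders sum to 3 (valence 4) → 1 H
  atom 11: C, bond orders sum to 2 (valence 4) → 2 H
  atom 12: C, bond orders sum to 2 (valence 4) → 2 H
  atom 13: C, bond orders sum to 1 (valence 4) → 3 H
  atom 14: C, bond orders sum to 4 (valence 4) → 0 H
  atom 15: O, bond orders sum to 2 (valence 2) → 0 H
  atom 16: N, bond orders sum to 1 (valence 3) → 2 H
Totals → C:12, H:25, N:1, O:3.

C12H25NO3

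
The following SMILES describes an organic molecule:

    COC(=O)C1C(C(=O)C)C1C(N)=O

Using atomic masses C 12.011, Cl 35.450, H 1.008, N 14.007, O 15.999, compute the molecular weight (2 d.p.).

185.18 g/mol

First, the molecular formula is C8H11NO4 (counting implicit H from valence).
  C: 8 × 12.011 = 96.088
  H: 11 × 1.008 = 11.088
  N: 1 × 14.007 = 14.007
  O: 4 × 15.999 = 63.996
Sum: 8×12.011 + 11×1.008 + 1×14.007 + 4×15.999 = 185.179 → 185.18 g/mol.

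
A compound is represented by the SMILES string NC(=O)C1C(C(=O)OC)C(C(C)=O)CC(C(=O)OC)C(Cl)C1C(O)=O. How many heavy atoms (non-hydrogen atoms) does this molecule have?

25

Every atom symbol written in the SMILES (organic subset) is one heavy atom; implicit H are not written.
Heavy atoms by element → C:15, Cl:1, N:1, O:8.
Total: 25.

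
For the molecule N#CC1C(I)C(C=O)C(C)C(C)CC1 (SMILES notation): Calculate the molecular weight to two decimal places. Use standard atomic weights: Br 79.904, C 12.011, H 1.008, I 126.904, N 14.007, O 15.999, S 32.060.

305.16 g/mol

First, the molecular formula is C11H16INO (counting implicit H from valence).
  C: 11 × 12.011 = 132.121
  H: 16 × 1.008 = 16.128
  I: 1 × 126.904 = 126.904
  N: 1 × 14.007 = 14.007
  O: 1 × 15.999 = 15.999
Sum: 11×12.011 + 16×1.008 + 1×126.904 + 1×14.007 + 1×15.999 = 305.159 → 305.16 g/mol.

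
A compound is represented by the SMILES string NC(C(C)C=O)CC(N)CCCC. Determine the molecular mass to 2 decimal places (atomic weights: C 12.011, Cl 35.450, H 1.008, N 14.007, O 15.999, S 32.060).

First, the molecular formula is C10H22N2O (counting implicit H from valence).
  C: 10 × 12.011 = 120.110
  H: 22 × 1.008 = 22.176
  N: 2 × 14.007 = 28.014
  O: 1 × 15.999 = 15.999
Sum: 10×12.011 + 22×1.008 + 2×14.007 + 1×15.999 = 186.299 → 186.30 g/mol.

186.30 g/mol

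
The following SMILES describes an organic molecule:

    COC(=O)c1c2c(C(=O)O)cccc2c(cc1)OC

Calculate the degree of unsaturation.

9

Molecular formula: C14H12O5.
DoU = (2C + 2 + N − H − X) / 2, where X is the halogen count and O/S are ignored.
    = (2·14 + 2 + 0 − 12 − 0) / 2 = 18 / 2 = 9.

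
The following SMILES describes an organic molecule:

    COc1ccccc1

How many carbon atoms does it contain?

Count every carbon token in the SMILES (each C, including those in ring-closure positions and inside branches).
Carbon count: 7.

7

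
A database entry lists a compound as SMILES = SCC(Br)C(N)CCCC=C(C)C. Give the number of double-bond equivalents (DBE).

Molecular formula: C10H20BrNS.
DoU = (2C + 2 + N − H − X) / 2, where X is the halogen count and O/S are ignored.
    = (2·10 + 2 + 1 − 20 − 1) / 2 = 2 / 2 = 1.

1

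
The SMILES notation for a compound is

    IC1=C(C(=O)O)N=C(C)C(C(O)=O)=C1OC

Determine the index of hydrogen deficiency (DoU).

Molecular formula: C9H8INO5.
DoU = (2C + 2 + N − H − X) / 2, where X is the halogen count and O/S are ignored.
    = (2·9 + 2 + 1 − 8 − 1) / 2 = 12 / 2 = 6.

6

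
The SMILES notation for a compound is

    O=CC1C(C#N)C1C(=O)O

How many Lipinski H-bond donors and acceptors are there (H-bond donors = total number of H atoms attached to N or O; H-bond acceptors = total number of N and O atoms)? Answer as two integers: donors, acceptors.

Donors: find every N or O and count the H atoms it carries.
  atom 1 (O): bond orders sum to 2 → 0 H
  atom 6 (N): bond orders sum to 3 → 0 H
  atom 9 (O): bond orders sum to 2 → 0 H
  atom 10 (O): bond orders sum to 1 → 1 H
Lipinski HBD = 1.
Acceptors: N atoms = 1, O atoms = 3 → HBA = 4.

1, 4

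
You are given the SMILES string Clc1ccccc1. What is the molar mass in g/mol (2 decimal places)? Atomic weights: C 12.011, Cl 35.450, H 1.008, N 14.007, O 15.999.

112.56 g/mol

First, the molecular formula is C6H5Cl (counting implicit H from valence).
  C: 6 × 12.011 = 72.066
  Cl: 1 × 35.450 = 35.450
  H: 5 × 1.008 = 5.040
Sum: 6×12.011 + 1×35.450 + 5×1.008 = 112.556 → 112.56 g/mol.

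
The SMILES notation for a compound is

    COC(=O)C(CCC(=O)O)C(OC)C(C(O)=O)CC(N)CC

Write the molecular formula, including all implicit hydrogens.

Walk through each heavy atom and fill implicit hydrogens from standard valence (C 4, N 3, O 2, S 2, halogen 1):
  atom 1: C, bond orders sum to 1 (valence 4) → 3 H
  atom 2: O, bond orders sum to 2 (valence 2) → 0 H
  atom 3: C, bond orders sum to 4 (valence 4) → 0 H
  atom 4: O, bond orders sum to 2 (valence 2) → 0 H
  atom 5: C, bond orders sum to 3 (valence 4) → 1 H
  atom 6: C, bond orders sum to 2 (valence 4) → 2 H
  atom 7: C, bond orders sum to 2 (valence 4) → 2 H
  atom 8: C, bond orders sum to 4 (valence 4) → 0 H
  atom 9: O, bond orders sum to 2 (valence 2) → 0 H
  atom 10: O, bond orders sum to 1 (valence 2) → 1 H
  atom 11: C, bond orders sum to 3 (valence 4) → 1 H
  atom 12: O, bond orders sum to 2 (valence 2) → 0 H
  atom 13: C, bond orders sum to 1 (valence 4) → 3 H
  atom 14: C, bond orders sum to 3 (valence 4) → 1 H
  atom 15: C, bond orders sum to 4 (valence 4) → 0 H
  atom 16: O, bond orders sum to 1 (valence 2) → 1 H
  atom 17: O, bond orders sum to 2 (valence 2) → 0 H
  atom 18: C, bond orders sum to 2 (valence 4) → 2 H
  atom 19: C, bond orders sum to 3 (valence 4) → 1 H
  atom 20: N, bond orders sum to 1 (valence 3) → 2 H
  atom 21: C, bond orders sum to 2 (valence 4) → 2 H
  atom 22: C, bond orders sum to 1 (valence 4) → 3 H
Totals → C:14, H:25, N:1, O:7.
In Hill order: C14H25NO7.

C14H25NO7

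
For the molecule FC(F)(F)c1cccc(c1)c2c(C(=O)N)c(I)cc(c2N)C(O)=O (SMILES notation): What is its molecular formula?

Walk through each heavy atom and fill implicit hydrogens from standard valence (C 4, N 3, O 2, S 2, halogen 1); for lowercase aromatic atoms, an aromatic c carries 1 H when it has two neighbours and 0 H with three, and aromatic n carries 0 H:
  atom 1: F (halogen, monovalent) → 0 H
  atom 2: C, bond orders sum to 4 (valence 4) → 0 H
  atom 3: F (halogen, monovalent) → 0 H
  atom 4: F (halogen, monovalent) → 0 H
  atom 5: aromatic c, 3 neighbours → 0 H
  atom 6: aromatic c, 2 neighbours → 1 H
  atom 7: aromatic c, 2 neighbours → 1 H
  atom 8: aromatic c, 2 neighbours → 1 H
  atom 9: aromatic c, 3 neighbours → 0 H
  atom 10: aromatic c, 2 neighbours → 1 H
  atom 11: aromatic c, 3 neighbours → 0 H
  atom 12: aromatic c, 3 neighbours → 0 H
  atom 13: C, bond orders sum to 4 (valence 4) → 0 H
  atom 14: O, bond orders sum to 2 (valence 2) → 0 H
  atom 15: N, bond orders sum to 1 (valence 3) → 2 H
  atom 16: aromatic c, 3 neighbours → 0 H
  atom 17: I (halogen, monovalent) → 0 H
  atom 18: aromatic c, 2 neighbours → 1 H
  atom 19: aromatic c, 3 neighbours → 0 H
  atom 20: aromatic c, 3 neighbours → 0 H
  atom 21: N, bond orders sum to 1 (valence 3) → 2 H
  atom 22: C, bond orders sum to 4 (valence 4) → 0 H
  atom 23: O, bond orders sum to 1 (valence 2) → 1 H
  atom 24: O, bond orders sum to 2 (valence 2) → 0 H
Totals → C:15, H:10, F:3, I:1, N:2, O:3.

C15H10F3IN2O3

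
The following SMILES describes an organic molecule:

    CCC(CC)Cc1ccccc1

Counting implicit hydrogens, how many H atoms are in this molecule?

18

Walk through each heavy atom and fill implicit hydrogens from standard valence (C 4, N 3, O 2, S 2, halogen 1); for lowercase aromatic atoms, an aromatic c carries 1 H when it has two neighbours and 0 H with three, and aromatic n carries 0 H:
  atom 1: C, bond orders sum to 1 (valence 4) → 3 H
  atom 2: C, bond orders sum to 2 (valence 4) → 2 H
  atom 3: C, bond orders sum to 3 (valence 4) → 1 H
  atom 4: C, bond orders sum to 2 (valence 4) → 2 H
  atom 5: C, bond orders sum to 1 (valence 4) → 3 H
  atom 6: C, bond orders sum to 2 (valence 4) → 2 H
  atom 7: aromatic c, 3 neighbours → 0 H
  atom 8: aromatic c, 2 neighbours → 1 H
  atom 9: aromatic c, 2 neighbours → 1 H
  atom 10: aromatic c, 2 neighbours → 1 H
  atom 11: aromatic c, 2 neighbours → 1 H
  atom 12: aromatic c, 2 neighbours → 1 H
Total hydrogens: 18.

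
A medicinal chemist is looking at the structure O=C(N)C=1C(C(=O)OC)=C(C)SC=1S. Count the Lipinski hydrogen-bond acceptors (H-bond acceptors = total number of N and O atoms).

4

N atoms: 1; O atoms: 3.
Lipinski HBA = 1 + 3 = 4.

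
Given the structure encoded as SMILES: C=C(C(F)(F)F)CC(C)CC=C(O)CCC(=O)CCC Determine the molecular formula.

Walk through each heavy atom and fill implicit hydrogens from standard valence (C 4, N 3, O 2, S 2, halogen 1):
  atom 1: C, bond orders sum to 2 (valence 4) → 2 H
  atom 2: C, bond orders sum to 4 (valence 4) → 0 H
  atom 3: C, bond orders sum to 4 (valence 4) → 0 H
  atom 4: F (halogen, monovalent) → 0 H
  atom 5: F (halogen, monovalent) → 0 H
  atom 6: F (halogen, monovalent) → 0 H
  atom 7: C, bond orders sum to 2 (valence 4) → 2 H
  atom 8: C, bond orders sum to 3 (valence 4) → 1 H
  atom 9: C, bond orders sum to 1 (valence 4) → 3 H
  atom 10: C, bond orders sum to 2 (valence 4) → 2 H
  atom 11: C, bond orders sum to 3 (valence 4) → 1 H
  atom 12: C, bond orders sum to 4 (valence 4) → 0 H
  atom 13: O, bond orders sum to 1 (valence 2) → 1 H
  atom 14: C, bond orders sum to 2 (valence 4) → 2 H
  atom 15: C, bond orders sum to 2 (valence 4) → 2 H
  atom 16: C, bond orders sum to 4 (valence 4) → 0 H
  atom 17: O, bond orders sum to 2 (valence 2) → 0 H
  atom 18: C, bond orders sum to 2 (valence 4) → 2 H
  atom 19: C, bond orders sum to 2 (valence 4) → 2 H
  atom 20: C, bond orders sum to 1 (valence 4) → 3 H
Totals → C:15, H:23, F:3, O:2.

C15H23F3O2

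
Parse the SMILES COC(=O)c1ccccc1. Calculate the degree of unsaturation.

Molecular formula: C8H8O2.
DoU = (2C + 2 + N − H − X) / 2, where X is the halogen count and O/S are ignored.
    = (2·8 + 2 + 0 − 8 − 0) / 2 = 10 / 2 = 5.

5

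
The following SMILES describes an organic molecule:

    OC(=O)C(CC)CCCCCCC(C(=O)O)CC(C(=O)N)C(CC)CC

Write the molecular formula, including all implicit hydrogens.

Walk through each heavy atom and fill implicit hydrogens from standard valence (C 4, N 3, O 2, S 2, halogen 1):
  atom 1: O, bond orders sum to 1 (valence 2) → 1 H
  atom 2: C, bond orders sum to 4 (valence 4) → 0 H
  atom 3: O, bond orders sum to 2 (valence 2) → 0 H
  atom 4: C, bond orders sum to 3 (valence 4) → 1 H
  atom 5: C, bond orders sum to 2 (valence 4) → 2 H
  atom 6: C, bond orders sum to 1 (valence 4) → 3 H
  atom 7: C, bond orders sum to 2 (valence 4) → 2 H
  atom 8: C, bond orders sum to 2 (valence 4) → 2 H
  atom 9: C, bond orders sum to 2 (valence 4) → 2 H
  atom 10: C, bond orders sum to 2 (valence 4) → 2 H
  atom 11: C, bond orders sum to 2 (valence 4) → 2 H
  atom 12: C, bond orders sum to 2 (valence 4) → 2 H
  atom 13: C, bond orders sum to 3 (valence 4) → 1 H
  atom 14: C, bond orders sum to 4 (valence 4) → 0 H
  atom 15: O, bond orders sum to 2 (valence 2) → 0 H
  atom 16: O, bond orders sum to 1 (valence 2) → 1 H
  atom 17: C, bond orders sum to 2 (valence 4) → 2 H
  atom 18: C, bond orders sum to 3 (valence 4) → 1 H
  atom 19: C, bond orders sum to 4 (valence 4) → 0 H
  atom 20: O, bond orders sum to 2 (valence 2) → 0 H
  atom 21: N, bond orders sum to 1 (valence 3) → 2 H
  atom 22: C, bond orders sum to 3 (valence 4) → 1 H
  atom 23: C, bond orders sum to 2 (valence 4) → 2 H
  atom 24: C, bond orders sum to 1 (valence 4) → 3 H
  atom 25: C, bond orders sum to 2 (valence 4) → 2 H
  atom 26: C, bond orders sum to 1 (valence 4) → 3 H
Totals → C:20, H:37, N:1, O:5.

C20H37NO5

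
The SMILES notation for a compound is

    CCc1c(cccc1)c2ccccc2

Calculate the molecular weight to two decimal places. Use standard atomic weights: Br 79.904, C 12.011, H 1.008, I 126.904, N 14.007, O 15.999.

First, the molecular formula is C14H14 (counting implicit H from valence).
  C: 14 × 12.011 = 168.154
  H: 14 × 1.008 = 14.112
Sum: 14×12.011 + 14×1.008 = 182.266 → 182.27 g/mol.

182.27 g/mol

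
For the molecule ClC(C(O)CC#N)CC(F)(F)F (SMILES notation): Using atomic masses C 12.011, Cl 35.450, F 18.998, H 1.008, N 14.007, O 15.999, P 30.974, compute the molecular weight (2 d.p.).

201.57 g/mol

First, the molecular formula is C6H7ClF3NO (counting implicit H from valence).
  C: 6 × 12.011 = 72.066
  Cl: 1 × 35.450 = 35.450
  F: 3 × 18.998 = 56.994
  H: 7 × 1.008 = 7.056
  N: 1 × 14.007 = 14.007
  O: 1 × 15.999 = 15.999
Sum: 6×12.011 + 1×35.450 + 3×18.998 + 7×1.008 + 1×14.007 + 1×15.999 = 201.572 → 201.57 g/mol.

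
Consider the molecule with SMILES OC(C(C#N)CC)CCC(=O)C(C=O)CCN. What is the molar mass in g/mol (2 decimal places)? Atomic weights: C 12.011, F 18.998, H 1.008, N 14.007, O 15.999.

First, the molecular formula is C12H20N2O3 (counting implicit H from valence).
  C: 12 × 12.011 = 144.132
  H: 20 × 1.008 = 20.160
  N: 2 × 14.007 = 28.014
  O: 3 × 15.999 = 47.997
Sum: 12×12.011 + 20×1.008 + 2×14.007 + 3×15.999 = 240.303 → 240.30 g/mol.

240.30 g/mol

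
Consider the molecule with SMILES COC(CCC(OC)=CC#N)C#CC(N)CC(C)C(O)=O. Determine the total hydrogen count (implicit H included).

22

Walk through each heavy atom and fill implicit hydrogens from standard valence (C 4, N 3, O 2, S 2, halogen 1):
  atom 1: C, bond orders sum to 1 (valence 4) → 3 H
  atom 2: O, bond orders sum to 2 (valence 2) → 0 H
  atom 3: C, bond orders sum to 3 (valence 4) → 1 H
  atom 4: C, bond orders sum to 2 (valence 4) → 2 H
  atom 5: C, bond orders sum to 2 (valence 4) → 2 H
  atom 6: C, bond orders sum to 4 (valence 4) → 0 H
  atom 7: O, bond orders sum to 2 (valence 2) → 0 H
  atom 8: C, bond orders sum to 1 (valence 4) → 3 H
  atom 9: C, bond orders sum to 3 (valence 4) → 1 H
  atom 10: C, bond orders sum to 4 (valence 4) → 0 H
  atom 11: N, bond orders sum to 3 (valence 3) → 0 H
  atom 12: C, bond orders sum to 4 (valence 4) → 0 H
  atom 13: C, bond orders sum to 4 (valence 4) → 0 H
  atom 14: C, bond orders sum to 3 (valence 4) → 1 H
  atom 15: N, bond orders sum to 1 (valence 3) → 2 H
  atom 16: C, bond orders sum to 2 (valence 4) → 2 H
  atom 17: C, bond orders sum to 3 (valence 4) → 1 H
  atom 18: C, bond orders sum to 1 (valence 4) → 3 H
  atom 19: C, bond orders sum to 4 (valence 4) → 0 H
  atom 20: O, bond orders sum to 1 (valence 2) → 1 H
  atom 21: O, bond orders sum to 2 (valence 2) → 0 H
Total hydrogens: 22.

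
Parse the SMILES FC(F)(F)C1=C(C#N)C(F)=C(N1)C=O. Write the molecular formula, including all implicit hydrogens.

C7H2F4N2O

Walk through each heavy atom and fill implicit hydrogens from standard valence (C 4, N 3, O 2, S 2, halogen 1):
  atom 1: F (halogen, monovalent) → 0 H
  atom 2: C, bond orders sum to 4 (valence 4) → 0 H
  atom 3: F (halogen, monovalent) → 0 H
  atom 4: F (halogen, monovalent) → 0 H
  atom 5: C, bond orders sum to 4 (valence 4) → 0 H
  atom 6: C, bond orders sum to 4 (valence 4) → 0 H
  atom 7: C, bond orders sum to 4 (valence 4) → 0 H
  atom 8: N, bond orders sum to 3 (valence 3) → 0 H
  atom 9: C, bond orders sum to 4 (valence 4) → 0 H
  atom 10: F (halogen, monovalent) → 0 H
  atom 11: C, bond orders sum to 4 (valence 4) → 0 H
  atom 12: N, bond orders sum to 2 (valence 3) → 1 H
  atom 13: C, bond orders sum to 3 (valence 4) → 1 H
  atom 14: O, bond orders sum to 2 (valence 2) → 0 H
Totals → C:7, H:2, F:4, N:2, O:1.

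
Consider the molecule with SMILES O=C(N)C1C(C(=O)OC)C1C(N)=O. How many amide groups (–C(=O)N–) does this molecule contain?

The amide motif appears at heavy-atom positions 2, 11 in the SMILES.
Other groups present: 1 ester.
Amide count: 2.

2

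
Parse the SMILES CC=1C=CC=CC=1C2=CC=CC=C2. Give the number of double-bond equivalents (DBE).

Degree of unsaturation = (number of rings) + (number of π bonds).
Ring closures in the SMILES: 2.
π bonds: 6 double bonds (each 1 DoU) → 6 DoU from unsaturation.
Total DoU = 2 + 6 = 8.

8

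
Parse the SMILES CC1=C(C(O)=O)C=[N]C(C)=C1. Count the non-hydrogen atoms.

11

Every atom symbol written in the SMILES (organic subset) is one heavy atom; implicit H are not written.
Heavy atoms by element → C:8, N:1, O:2.
Total: 11.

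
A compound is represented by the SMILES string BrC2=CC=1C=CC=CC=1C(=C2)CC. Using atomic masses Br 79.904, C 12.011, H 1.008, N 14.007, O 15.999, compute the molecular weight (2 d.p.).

235.12 g/mol

First, the molecular formula is C12H11Br (counting implicit H from valence).
  Br: 1 × 79.904 = 79.904
  C: 12 × 12.011 = 144.132
  H: 11 × 1.008 = 11.088
Sum: 1×79.904 + 12×12.011 + 11×1.008 = 235.124 → 235.12 g/mol.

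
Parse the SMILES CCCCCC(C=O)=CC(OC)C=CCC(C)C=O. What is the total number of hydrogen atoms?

26

Walk through each heavy atom and fill implicit hydrogens from standard valence (C 4, N 3, O 2, S 2, halogen 1):
  atom 1: C, bond orders sum to 1 (valence 4) → 3 H
  atom 2: C, bond orders sum to 2 (valence 4) → 2 H
  atom 3: C, bond orders sum to 2 (valence 4) → 2 H
  atom 4: C, bond orders sum to 2 (valence 4) → 2 H
  atom 5: C, bond orders sum to 2 (valence 4) → 2 H
  atom 6: C, bond orders sum to 4 (valence 4) → 0 H
  atom 7: C, bond orders sum to 3 (valence 4) → 1 H
  atom 8: O, bond orders sum to 2 (valence 2) → 0 H
  atom 9: C, bond orders sum to 3 (valence 4) → 1 H
  atom 10: C, bond orders sum to 3 (valence 4) → 1 H
  atom 11: O, bond orders sum to 2 (valence 2) → 0 H
  atom 12: C, bond orders sum to 1 (valence 4) → 3 H
  atom 13: C, bond orders sum to 3 (valence 4) → 1 H
  atom 14: C, bond orders sum to 3 (valence 4) → 1 H
  atom 15: C, bond orders sum to 2 (valence 4) → 2 H
  atom 16: C, bond orders sum to 3 (valence 4) → 1 H
  atom 17: C, bond orders sum to 1 (valence 4) → 3 H
  atom 18: C, bond orders sum to 3 (valence 4) → 1 H
  atom 19: O, bond orders sum to 2 (valence 2) → 0 H
Total hydrogens: 26.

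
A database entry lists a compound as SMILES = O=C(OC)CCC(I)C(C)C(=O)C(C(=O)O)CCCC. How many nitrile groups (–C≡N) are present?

Scan the SMILES for the nitrile motif — none present.
Groups that are present: 1 carboxylic acid, 1 ester, 1 ketone.

0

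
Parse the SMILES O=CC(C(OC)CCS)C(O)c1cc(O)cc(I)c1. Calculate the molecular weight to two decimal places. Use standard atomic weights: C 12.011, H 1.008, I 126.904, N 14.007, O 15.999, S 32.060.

396.24 g/mol

First, the molecular formula is C13H17IO4S (counting implicit H from valence).
  C: 13 × 12.011 = 156.143
  H: 17 × 1.008 = 17.136
  I: 1 × 126.904 = 126.904
  O: 4 × 15.999 = 63.996
  S: 1 × 32.060 = 32.060
Sum: 13×12.011 + 17×1.008 + 1×126.904 + 4×15.999 + 1×32.060 = 396.239 → 396.24 g/mol.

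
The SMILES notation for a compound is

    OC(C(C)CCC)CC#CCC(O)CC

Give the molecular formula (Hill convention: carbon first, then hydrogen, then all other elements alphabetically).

Walk through each heavy atom and fill implicit hydrogens from standard valence (C 4, N 3, O 2, S 2, halogen 1):
  atom 1: O, bond orders sum to 1 (valence 2) → 1 H
  atom 2: C, bond orders sum to 3 (valence 4) → 1 H
  atom 3: C, bond orders sum to 3 (valence 4) → 1 H
  atom 4: C, bond orders sum to 1 (valence 4) → 3 H
  atom 5: C, bond orders sum to 2 (valence 4) → 2 H
  atom 6: C, bond orders sum to 2 (valence 4) → 2 H
  atom 7: C, bond orders sum to 1 (valence 4) → 3 H
  atom 8: C, bond orders sum to 2 (valence 4) → 2 H
  atom 9: C, bond orders sum to 4 (valence 4) → 0 H
  atom 10: C, bond orders sum to 4 (valence 4) → 0 H
  atom 11: C, bond orders sum to 2 (valence 4) → 2 H
  atom 12: C, bond orders sum to 3 (valence 4) → 1 H
  atom 13: O, bond orders sum to 1 (valence 2) → 1 H
  atom 14: C, bond orders sum to 2 (valence 4) → 2 H
  atom 15: C, bond orders sum to 1 (valence 4) → 3 H
Totals → C:13, H:24, O:2.

C13H24O2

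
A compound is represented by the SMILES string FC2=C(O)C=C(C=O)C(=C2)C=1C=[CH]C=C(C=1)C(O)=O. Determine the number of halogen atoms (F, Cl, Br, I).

Halogen atoms appear at heavy-atom position 1 (1×F).
Other groups present: 1 aldehyde, 1 carboxylic acid, 1 hydroxyl.
Halogen count: 1.

1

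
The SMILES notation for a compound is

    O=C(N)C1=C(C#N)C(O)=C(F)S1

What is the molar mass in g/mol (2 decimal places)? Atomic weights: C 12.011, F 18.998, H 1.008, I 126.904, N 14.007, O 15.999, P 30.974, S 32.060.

First, the molecular formula is C6H3FN2O2S (counting implicit H from valence).
  C: 6 × 12.011 = 72.066
  F: 1 × 18.998 = 18.998
  H: 3 × 1.008 = 3.024
  N: 2 × 14.007 = 28.014
  O: 2 × 15.999 = 31.998
  S: 1 × 32.060 = 32.060
Sum: 6×12.011 + 1×18.998 + 3×1.008 + 2×14.007 + 2×15.999 + 1×32.060 = 186.160 → 186.16 g/mol.

186.16 g/mol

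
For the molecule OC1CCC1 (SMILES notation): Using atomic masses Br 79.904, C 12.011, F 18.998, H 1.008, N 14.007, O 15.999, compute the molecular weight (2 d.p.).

First, the molecular formula is C4H8O (counting implicit H from valence).
  C: 4 × 12.011 = 48.044
  H: 8 × 1.008 = 8.064
  O: 1 × 15.999 = 15.999
Sum: 4×12.011 + 8×1.008 + 1×15.999 = 72.107 → 72.11 g/mol.

72.11 g/mol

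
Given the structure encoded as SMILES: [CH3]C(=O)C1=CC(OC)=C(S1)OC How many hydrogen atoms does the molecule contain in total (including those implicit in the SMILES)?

Walk through each heavy atom and fill implicit hydrogens from standard valence (C 4, N 3, O 2, S 2, halogen 1):
  atom 1: C with explicit H count 3
  atom 2: C, bond orders sum to 4 (valence 4) → 0 H
  atom 3: O, bond orders sum to 2 (valence 2) → 0 H
  atom 4: C, bond orders sum to 4 (valence 4) → 0 H
  atom 5: C, bond orders sum to 3 (valence 4) → 1 H
  atom 6: C, bond orders sum to 4 (valence 4) → 0 H
  atom 7: O, bond orders sum to 2 (valence 2) → 0 H
  atom 8: C, bond orders sum to 1 (valence 4) → 3 H
  atom 9: C, bond orders sum to 4 (valence 4) → 0 H
  atom 10: S, bond orders sum to 2 (valence 2) → 0 H
  atom 11: O, bond orders sum to 2 (valence 2) → 0 H
  atom 12: C, bond orders sum to 1 (valence 4) → 3 H
Total hydrogens: 10.

10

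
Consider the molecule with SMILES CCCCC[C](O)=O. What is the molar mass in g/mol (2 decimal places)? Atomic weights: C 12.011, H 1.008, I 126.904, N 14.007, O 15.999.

116.16 g/mol

First, the molecular formula is C6H12O2 (counting implicit H from valence).
  C: 6 × 12.011 = 72.066
  H: 12 × 1.008 = 12.096
  O: 2 × 15.999 = 31.998
Sum: 6×12.011 + 12×1.008 + 2×15.999 = 116.160 → 116.16 g/mol.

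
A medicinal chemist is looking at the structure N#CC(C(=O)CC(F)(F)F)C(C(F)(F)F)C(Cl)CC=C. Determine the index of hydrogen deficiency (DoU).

Degree of unsaturation = (number of rings) + (number of π bonds).
Ring closures in the SMILES: 0.
π bonds: 2 double bonds (each 1 DoU), 1 triple bond (each 2 DoU) → 4 DoU from unsaturation.
Total DoU = 0 + 4 = 4.

4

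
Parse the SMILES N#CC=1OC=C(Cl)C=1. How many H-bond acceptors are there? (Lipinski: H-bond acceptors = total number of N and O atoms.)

N atoms: 1; O atoms: 1.
Lipinski HBA = 1 + 1 = 2.

2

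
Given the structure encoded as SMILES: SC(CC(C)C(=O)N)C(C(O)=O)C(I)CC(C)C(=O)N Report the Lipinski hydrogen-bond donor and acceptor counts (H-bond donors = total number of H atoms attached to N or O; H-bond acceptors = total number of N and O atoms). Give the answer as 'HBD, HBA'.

Donors: find every N or O and count the H atoms it carries.
  atom 7 (O): bond orders sum to 2 → 0 H
  atom 8 (N): bond orders sum to 1 → 2 H
  atom 11 (O): bond orders sum to 1 → 1 H
  atom 12 (O): bond orders sum to 2 → 0 H
  atom 19 (O): bond orders sum to 2 → 0 H
  atom 20 (N): bond orders sum to 1 → 2 H
Lipinski HBD = 5.
Acceptors: N atoms = 2, O atoms = 4 → HBA = 6.

5, 6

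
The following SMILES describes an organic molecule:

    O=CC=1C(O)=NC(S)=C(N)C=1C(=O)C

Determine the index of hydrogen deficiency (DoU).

Degree of unsaturation = (number of rings) + (number of π bonds).
Ring closures in the SMILES: 1.
π bonds: 5 double bonds (each 1 DoU) → 5 DoU from unsaturation.
Total DoU = 1 + 5 = 6.

6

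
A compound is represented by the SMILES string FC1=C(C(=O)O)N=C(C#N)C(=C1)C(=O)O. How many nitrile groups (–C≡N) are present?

1

The nitrile motif appears at heavy-atom position 9 in the SMILES.
Other groups present: 2 carboxylic acid.
Nitrile count: 1.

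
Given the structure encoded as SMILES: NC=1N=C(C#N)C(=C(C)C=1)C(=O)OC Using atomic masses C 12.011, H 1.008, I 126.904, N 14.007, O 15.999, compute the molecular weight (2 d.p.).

191.19 g/mol

First, the molecular formula is C9H9N3O2 (counting implicit H from valence).
  C: 9 × 12.011 = 108.099
  H: 9 × 1.008 = 9.072
  N: 3 × 14.007 = 42.021
  O: 2 × 15.999 = 31.998
Sum: 9×12.011 + 9×1.008 + 3×14.007 + 2×15.999 = 191.190 → 191.19 g/mol.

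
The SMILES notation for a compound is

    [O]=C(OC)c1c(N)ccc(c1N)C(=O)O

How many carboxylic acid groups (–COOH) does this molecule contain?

The carboxylic acid motif appears at heavy-atom position 13 in the SMILES.
Other groups present: 1 ester, 2 primary amine.
Carboxylic acid count: 1.

1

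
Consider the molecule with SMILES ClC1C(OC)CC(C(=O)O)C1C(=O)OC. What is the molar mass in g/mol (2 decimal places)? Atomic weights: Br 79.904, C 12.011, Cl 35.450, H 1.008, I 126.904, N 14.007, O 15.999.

First, the molecular formula is C9H13ClO5 (counting implicit H from valence).
  C: 9 × 12.011 = 108.099
  Cl: 1 × 35.450 = 35.450
  H: 13 × 1.008 = 13.104
  O: 5 × 15.999 = 79.995
Sum: 9×12.011 + 1×35.450 + 13×1.008 + 5×15.999 = 236.648 → 236.65 g/mol.

236.65 g/mol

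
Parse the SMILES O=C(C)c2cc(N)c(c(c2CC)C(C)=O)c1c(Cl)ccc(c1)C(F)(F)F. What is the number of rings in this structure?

2

In SMILES, each pair of matching ring-closure digits denotes one ring-closing bond; the number of such bonds equals the number of independent rings.
Ring-closure bonds here: 2.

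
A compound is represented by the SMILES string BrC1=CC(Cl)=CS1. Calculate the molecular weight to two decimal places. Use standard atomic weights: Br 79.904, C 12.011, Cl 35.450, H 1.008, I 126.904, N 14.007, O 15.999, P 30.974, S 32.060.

First, the molecular formula is C4H2BrClS (counting implicit H from valence).
  Br: 1 × 79.904 = 79.904
  C: 4 × 12.011 = 48.044
  Cl: 1 × 35.450 = 35.450
  H: 2 × 1.008 = 2.016
  S: 1 × 32.060 = 32.060
Sum: 1×79.904 + 4×12.011 + 1×35.450 + 2×1.008 + 1×32.060 = 197.474 → 197.47 g/mol.

197.47 g/mol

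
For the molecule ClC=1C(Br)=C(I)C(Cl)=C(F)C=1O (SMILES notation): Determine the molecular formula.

Walk through each heavy atom and fill implicit hydrogens from standard valence (C 4, N 3, O 2, S 2, halogen 1):
  atom 1: Cl (halogen, monovalent) → 0 H
  atom 2: C, bond orders sum to 4 (valence 4) → 0 H
  atom 3: C, bond orders sum to 4 (valence 4) → 0 H
  atom 4: Br (halogen, monovalent) → 0 H
  atom 5: C, bond orders sum to 4 (valence 4) → 0 H
  atom 6: I (halogen, monovalent) → 0 H
  atom 7: C, bond orders sum to 4 (valence 4) → 0 H
  atom 8: Cl (halogen, monovalent) → 0 H
  atom 9: C, bond orders sum to 4 (valence 4) → 0 H
  atom 10: F (halogen, monovalent) → 0 H
  atom 11: C, bond orders sum to 4 (valence 4) → 0 H
  atom 12: O, bond orders sum to 1 (valence 2) → 1 H
Totals → C:6, H:1, Br:1, Cl:2, F:1, I:1, O:1.
In Hill order: C6HBrCl2FIO.

C6HBrCl2FIO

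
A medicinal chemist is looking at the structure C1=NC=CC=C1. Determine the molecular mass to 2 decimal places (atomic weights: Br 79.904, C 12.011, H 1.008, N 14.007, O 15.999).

79.10 g/mol

First, the molecular formula is C5H5N (counting implicit H from valence).
  C: 5 × 12.011 = 60.055
  H: 5 × 1.008 = 5.040
  N: 1 × 14.007 = 14.007
Sum: 5×12.011 + 5×1.008 + 1×14.007 = 79.102 → 79.10 g/mol.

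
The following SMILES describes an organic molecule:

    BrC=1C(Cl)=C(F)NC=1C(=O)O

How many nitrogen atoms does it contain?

1

Scan the SMILES for N atoms (remember two-letter symbols like Cl and Br are single atoms).
Nitrogen count: 1.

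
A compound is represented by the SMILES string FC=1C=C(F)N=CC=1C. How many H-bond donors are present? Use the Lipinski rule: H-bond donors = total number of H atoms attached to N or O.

0

Donors: find every N or O and count the H atoms it carries.
  atom 6 (N): bond orders sum to 3 → 0 H
Lipinski HBD = 0.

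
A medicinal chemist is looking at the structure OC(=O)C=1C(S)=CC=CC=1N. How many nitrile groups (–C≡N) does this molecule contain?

Scan the SMILES for the nitrile motif — none present.
Groups that are present: 1 carboxylic acid, 1 primary amine, 1 thiol.

0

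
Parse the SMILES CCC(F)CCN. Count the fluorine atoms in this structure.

1

Scan the SMILES for F atoms (remember two-letter symbols like Cl and Br are single atoms).
Fluorine count: 1.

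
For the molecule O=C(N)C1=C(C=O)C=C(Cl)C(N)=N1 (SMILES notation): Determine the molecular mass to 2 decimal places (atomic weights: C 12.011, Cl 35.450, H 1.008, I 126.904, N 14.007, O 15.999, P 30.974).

199.59 g/mol

First, the molecular formula is C7H6ClN3O2 (counting implicit H from valence).
  C: 7 × 12.011 = 84.077
  Cl: 1 × 35.450 = 35.450
  H: 6 × 1.008 = 6.048
  N: 3 × 14.007 = 42.021
  O: 2 × 15.999 = 31.998
Sum: 7×12.011 + 1×35.450 + 6×1.008 + 3×14.007 + 2×15.999 = 199.594 → 199.59 g/mol.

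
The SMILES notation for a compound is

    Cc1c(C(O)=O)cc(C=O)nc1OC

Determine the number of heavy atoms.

Every atom symbol written in the SMILES (organic subset) is one heavy atom; implicit H are not written.
Heavy atoms by element → C:9, N:1, O:4.
Total: 14.

14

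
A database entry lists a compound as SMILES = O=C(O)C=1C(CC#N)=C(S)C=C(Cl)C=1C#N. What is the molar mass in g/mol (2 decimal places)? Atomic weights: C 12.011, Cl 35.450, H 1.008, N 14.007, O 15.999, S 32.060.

252.67 g/mol

First, the molecular formula is C10H5ClN2O2S (counting implicit H from valence).
  C: 10 × 12.011 = 120.110
  Cl: 1 × 35.450 = 35.450
  H: 5 × 1.008 = 5.040
  N: 2 × 14.007 = 28.014
  O: 2 × 15.999 = 31.998
  S: 1 × 32.060 = 32.060
Sum: 10×12.011 + 1×35.450 + 5×1.008 + 2×14.007 + 2×15.999 + 1×32.060 = 252.672 → 252.67 g/mol.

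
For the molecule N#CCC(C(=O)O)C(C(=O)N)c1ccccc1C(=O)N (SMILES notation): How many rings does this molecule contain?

1

In SMILES, each pair of matching ring-closure digits denotes one ring-closing bond; the number of such bonds equals the number of independent rings.
Ring-closure bonds here: 1.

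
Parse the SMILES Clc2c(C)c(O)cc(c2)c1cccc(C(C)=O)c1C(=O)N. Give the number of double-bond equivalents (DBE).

Molecular formula: C16H14ClNO3.
DoU = (2C + 2 + N − H − X) / 2, where X is the halogen count and O/S are ignored.
    = (2·16 + 2 + 1 − 14 − 1) / 2 = 20 / 2 = 10.

10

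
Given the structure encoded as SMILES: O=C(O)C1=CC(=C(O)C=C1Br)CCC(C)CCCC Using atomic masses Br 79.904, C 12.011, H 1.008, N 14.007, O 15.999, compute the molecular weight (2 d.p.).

First, the molecular formula is C15H21BrO3 (counting implicit H from valence).
  Br: 1 × 79.904 = 79.904
  C: 15 × 12.011 = 180.165
  H: 21 × 1.008 = 21.168
  O: 3 × 15.999 = 47.997
Sum: 1×79.904 + 15×12.011 + 21×1.008 + 3×15.999 = 329.234 → 329.23 g/mol.

329.23 g/mol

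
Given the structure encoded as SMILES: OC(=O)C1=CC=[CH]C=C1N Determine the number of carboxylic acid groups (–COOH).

The carboxylic acid motif appears at heavy-atom position 2 in the SMILES.
Other groups present: 1 primary amine.
Carboxylic acid count: 1.

1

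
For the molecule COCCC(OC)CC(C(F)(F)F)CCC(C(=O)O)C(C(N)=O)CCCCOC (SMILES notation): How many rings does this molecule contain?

In SMILES, each pair of matching ring-closure digits denotes one ring-closing bond; the number of such bonds equals the number of independent rings.
Ring-closure bonds here: 0.

0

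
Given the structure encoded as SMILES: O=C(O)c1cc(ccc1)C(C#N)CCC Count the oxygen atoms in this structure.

Scan the SMILES for O atoms (remember two-letter symbols like Cl and Br are single atoms).
Oxygen count: 2.

2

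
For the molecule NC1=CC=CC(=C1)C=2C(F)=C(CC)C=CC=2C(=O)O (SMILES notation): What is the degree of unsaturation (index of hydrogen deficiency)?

9

Molecular formula: C15H14FNO2.
DoU = (2C + 2 + N − H − X) / 2, where X is the halogen count and O/S are ignored.
    = (2·15 + 2 + 1 − 14 − 1) / 2 = 18 / 2 = 9.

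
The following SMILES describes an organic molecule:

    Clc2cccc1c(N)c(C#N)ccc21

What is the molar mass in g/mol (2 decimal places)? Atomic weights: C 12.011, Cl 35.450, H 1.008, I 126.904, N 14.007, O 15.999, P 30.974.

202.64 g/mol

First, the molecular formula is C11H7ClN2 (counting implicit H from valence).
  C: 11 × 12.011 = 132.121
  Cl: 1 × 35.450 = 35.450
  H: 7 × 1.008 = 7.056
  N: 2 × 14.007 = 28.014
Sum: 11×12.011 + 1×35.450 + 7×1.008 + 2×14.007 = 202.641 → 202.64 g/mol.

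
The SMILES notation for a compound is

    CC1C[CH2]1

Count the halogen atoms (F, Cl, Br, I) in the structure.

Scan the SMILES for the halogen motif — none present.

0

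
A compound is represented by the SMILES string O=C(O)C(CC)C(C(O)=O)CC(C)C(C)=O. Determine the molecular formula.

C11H18O5

Walk through each heavy atom and fill implicit hydrogens from standard valence (C 4, N 3, O 2, S 2, halogen 1):
  atom 1: O, bond orders sum to 2 (valence 2) → 0 H
  atom 2: C, bond orders sum to 4 (valence 4) → 0 H
  atom 3: O, bond orders sum to 1 (valence 2) → 1 H
  atom 4: C, bond orders sum to 3 (valence 4) → 1 H
  atom 5: C, bond orders sum to 2 (valence 4) → 2 H
  atom 6: C, bond orders sum to 1 (valence 4) → 3 H
  atom 7: C, bond orders sum to 3 (valence 4) → 1 H
  atom 8: C, bond orders sum to 4 (valence 4) → 0 H
  atom 9: O, bond orders sum to 1 (valence 2) → 1 H
  atom 10: O, bond orders sum to 2 (valence 2) → 0 H
  atom 11: C, bond orders sum to 2 (valence 4) → 2 H
  atom 12: C, bond orders sum to 3 (valence 4) → 1 H
  atom 13: C, bond orders sum to 1 (valence 4) → 3 H
  atom 14: C, bond orders sum to 4 (valence 4) → 0 H
  atom 15: C, bond orders sum to 1 (valence 4) → 3 H
  atom 16: O, bond orders sum to 2 (valence 2) → 0 H
Totals → C:11, H:18, O:5.
In Hill order: C11H18O5.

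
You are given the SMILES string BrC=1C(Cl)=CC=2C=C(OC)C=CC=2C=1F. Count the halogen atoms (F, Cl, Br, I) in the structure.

3

Halogen atoms appear at heavy-atom positions 1, 4, 15 (1×Br, 1×Cl, 1×F).
Other groups present: 1 ether.
Halogen count: 3.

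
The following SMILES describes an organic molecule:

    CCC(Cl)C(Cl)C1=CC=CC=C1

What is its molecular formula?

Walk through each heavy atom and fill implicit hydrogens from standard valence (C 4, N 3, O 2, S 2, halogen 1):
  atom 1: C, bond orders sum to 1 (valence 4) → 3 H
  atom 2: C, bond orders sum to 2 (valence 4) → 2 H
  atom 3: C, bond orders sum to 3 (valence 4) → 1 H
  atom 4: Cl (halogen, monovalent) → 0 H
  atom 5: C, bond orders sum to 3 (valence 4) → 1 H
  atom 6: Cl (halogen, monovalent) → 0 H
  atom 7: C, bond orders sum to 4 (valence 4) → 0 H
  atom 8: C, bond orders sum to 3 (valence 4) → 1 H
  atom 9: C, bond orders sum to 3 (valence 4) → 1 H
  atom 10: C, bond orders sum to 3 (valence 4) → 1 H
  atom 11: C, bond orders sum to 3 (valence 4) → 1 H
  atom 12: C, bond orders sum to 3 (valence 4) → 1 H
Totals → C:10, H:12, Cl:2.
In Hill order: C10H12Cl2.

C10H12Cl2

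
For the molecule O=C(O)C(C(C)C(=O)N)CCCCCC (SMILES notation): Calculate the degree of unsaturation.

Degree of unsaturation = (number of rings) + (number of π bonds).
Ring closures in the SMILES: 0.
π bonds: 2 double bonds (each 1 DoU) → 2 DoU from unsaturation.
Total DoU = 0 + 2 = 2.

2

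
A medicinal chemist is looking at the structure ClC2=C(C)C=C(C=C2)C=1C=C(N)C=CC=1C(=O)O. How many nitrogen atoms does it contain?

Scan the SMILES for N atoms (remember two-letter symbols like Cl and Br are single atoms).
Nitrogen count: 1.

1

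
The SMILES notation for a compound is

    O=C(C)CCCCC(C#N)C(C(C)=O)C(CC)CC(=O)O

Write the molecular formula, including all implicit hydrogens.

Walk through each heavy atom and fill implicit hydrogens from standard valence (C 4, N 3, O 2, S 2, halogen 1):
  atom 1: O, bond orders sum to 2 (valence 2) → 0 H
  atom 2: C, bond orders sum to 4 (valence 4) → 0 H
  atom 3: C, bond orders sum to 1 (valence 4) → 3 H
  atom 4: C, bond orders sum to 2 (valence 4) → 2 H
  atom 5: C, bond orders sum to 2 (valence 4) → 2 H
  atom 6: C, bond orders sum to 2 (valence 4) → 2 H
  atom 7: C, bond orders sum to 2 (valence 4) → 2 H
  atom 8: C, bond orders sum to 3 (valence 4) → 1 H
  atom 9: C, bond orders sum to 4 (valence 4) → 0 H
  atom 10: N, bond orders sum to 3 (valence 3) → 0 H
  atom 11: C, bond orders sum to 3 (valence 4) → 1 H
  atom 12: C, bond orders sum to 4 (valence 4) → 0 H
  atom 13: C, bond orders sum to 1 (valence 4) → 3 H
  atom 14: O, bond orders sum to 2 (valence 2) → 0 H
  atom 15: C, bond orders sum to 3 (valence 4) → 1 H
  atom 16: C, bond orders sum to 2 (valence 4) → 2 H
  atom 17: C, bond orders sum to 1 (valence 4) → 3 H
  atom 18: C, bond orders sum to 2 (valence 4) → 2 H
  atom 19: C, bond orders sum to 4 (valence 4) → 0 H
  atom 20: O, bond orders sum to 2 (valence 2) → 0 H
  atom 21: O, bond orders sum to 1 (valence 2) → 1 H
Totals → C:16, H:25, N:1, O:4.
In Hill order: C16H25NO4.

C16H25NO4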